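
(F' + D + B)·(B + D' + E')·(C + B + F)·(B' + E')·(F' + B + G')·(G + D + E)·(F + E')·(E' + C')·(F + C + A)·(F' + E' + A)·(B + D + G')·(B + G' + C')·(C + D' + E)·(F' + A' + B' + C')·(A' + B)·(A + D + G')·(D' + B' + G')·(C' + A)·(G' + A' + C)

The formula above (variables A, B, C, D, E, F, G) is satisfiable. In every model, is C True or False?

True

Suppose C = 0.
Suppose B = 1.
Unit clause (E') forces E = 0.
Unit clause (D') forces D = 0.
Unit clause (G) forces G = 1.
Unit clause (A) forces A = 1.
That conflicts with the unit clause (A').
That branch fails; take B = 0 instead.
Unit clause (F) forces F = 1.
Unit clause (D) forces D = 1.
Unit clause (E') forces E = 0.
That conflicts with the unit clause (E).
Either choice for B ends in contradiction.
So every satisfying assignment has C = True.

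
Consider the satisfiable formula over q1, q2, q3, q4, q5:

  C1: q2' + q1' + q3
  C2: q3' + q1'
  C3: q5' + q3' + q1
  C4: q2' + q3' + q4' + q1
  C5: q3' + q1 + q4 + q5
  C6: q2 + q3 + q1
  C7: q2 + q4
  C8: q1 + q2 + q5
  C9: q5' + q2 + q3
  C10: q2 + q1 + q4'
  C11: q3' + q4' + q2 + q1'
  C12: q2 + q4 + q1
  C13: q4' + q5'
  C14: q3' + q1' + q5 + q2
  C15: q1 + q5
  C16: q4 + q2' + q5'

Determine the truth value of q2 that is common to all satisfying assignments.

False

Suppose q2 = 1.
Branch on q1: set q1 = 0.
Unit clause (q5) forces q5 = 1.
Unit clause (q3') forces q3 = 0.
Unit clause (q4') forces q4 = 0.
But (q4) is also a unit clause — contradiction.
Backtrack on q1: now try q1 = 1.
Unit clause (q3) forces q3 = 1.
But (q3') is also a unit clause — contradiction.
Both values of q1 lead to a conflict.
So every satisfying assignment has q2 = False.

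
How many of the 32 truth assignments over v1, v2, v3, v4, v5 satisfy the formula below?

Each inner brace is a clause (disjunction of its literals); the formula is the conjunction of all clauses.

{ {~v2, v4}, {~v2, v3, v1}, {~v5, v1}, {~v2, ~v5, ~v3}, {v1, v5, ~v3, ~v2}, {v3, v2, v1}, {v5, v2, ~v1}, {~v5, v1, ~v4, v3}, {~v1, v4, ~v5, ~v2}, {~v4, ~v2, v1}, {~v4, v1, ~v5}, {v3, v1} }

9

There are 2^5 = 32 truth assignments over (v1, v2, v3, v4, v5).
Split on v1. With v1 = 1, the clauses containing v1 are satisfied and ~v1 drops from the rest; 7 of the 2^4 = 16 assignments to the other variables satisfy what remains.
With v1 = 0, by the same count on the reduced clause set, 2 assignments work.
Total: 7 + 2 = 9.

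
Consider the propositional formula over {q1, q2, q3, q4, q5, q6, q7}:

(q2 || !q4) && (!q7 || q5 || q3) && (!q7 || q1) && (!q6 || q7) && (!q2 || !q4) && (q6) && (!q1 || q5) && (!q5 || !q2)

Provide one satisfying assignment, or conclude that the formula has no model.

(q6) alone gives q6 = true.
(q7) alone gives q7 = true.
(q1) alone gives q1 = true.
(q5) alone gives q5 = true.
(!q2) alone gives q2 = false.
(!q4) alone gives q4 = false.
All clauses hold; q3 can take either value.

q1=true, q2=false, q3=false, q4=false, q5=true, q6=true, q7=true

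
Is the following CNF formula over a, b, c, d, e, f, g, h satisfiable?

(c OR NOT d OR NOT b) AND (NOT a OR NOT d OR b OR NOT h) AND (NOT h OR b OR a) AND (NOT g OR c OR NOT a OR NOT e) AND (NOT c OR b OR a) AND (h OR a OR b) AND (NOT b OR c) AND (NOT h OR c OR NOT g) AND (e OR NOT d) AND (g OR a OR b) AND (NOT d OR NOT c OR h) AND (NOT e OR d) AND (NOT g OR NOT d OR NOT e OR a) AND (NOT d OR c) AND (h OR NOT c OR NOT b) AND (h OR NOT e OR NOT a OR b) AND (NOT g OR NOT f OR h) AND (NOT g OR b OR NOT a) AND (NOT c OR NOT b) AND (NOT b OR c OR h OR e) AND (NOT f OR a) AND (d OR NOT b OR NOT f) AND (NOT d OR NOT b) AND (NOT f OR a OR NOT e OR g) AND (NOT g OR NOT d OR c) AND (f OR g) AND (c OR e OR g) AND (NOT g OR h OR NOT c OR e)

Satisfiable

Branch on b: set b = false.
Branch on h: set h = false.
The clause (a) is unit, so a = true.
The clause (NOT e) is unit, so e = false.
The clause (NOT d) is unit, so d = false.
The clause (NOT g) is unit, so g = false.
The clause (f) is unit, so f = true.
The clause (c) is unit, so c = true.
Every clause now holds.
A satisfying assignment: a ↦ true, b ↦ false, c ↦ true, d ↦ false, e ↦ false, f ↦ true, g ↦ false, h ↦ false.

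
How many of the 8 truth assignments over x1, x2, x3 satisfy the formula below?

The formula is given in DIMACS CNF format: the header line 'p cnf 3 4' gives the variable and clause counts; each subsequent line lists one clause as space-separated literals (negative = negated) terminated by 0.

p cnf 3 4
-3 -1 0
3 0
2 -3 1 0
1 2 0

There are 2^3 = 8 truth assignments over (x1, x2, x3).
Check each against the 4 clauses (columns in the order x1, x2, x3):
  F F F  ✗ fails (x3)
  F F T  ✗ fails (x2 ∨ ¬x3 ∨ x1)
  F T F  ✗ fails (x3)
  F T T  ✓ satisfies all
  T F F  ✗ fails (x3)
  T F T  ✗ fails (¬x3 ∨ ¬x1)
  T T F  ✗ fails (x3)
  T T T  ✗ fails (¬x3 ∨ ¬x1)
1 of the 8 rows is a model.

1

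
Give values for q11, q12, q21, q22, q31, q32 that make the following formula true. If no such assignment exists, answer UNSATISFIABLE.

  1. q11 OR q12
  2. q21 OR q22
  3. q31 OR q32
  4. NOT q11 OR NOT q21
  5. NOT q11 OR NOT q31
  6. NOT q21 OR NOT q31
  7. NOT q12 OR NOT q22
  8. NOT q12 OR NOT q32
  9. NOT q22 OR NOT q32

UNSATISFIABLE

Case q11 = true:
Unit clause (NOT q21) forces q21 = false.
Unit clause (q22) forces q22 = true.
Unit clause (NOT q31) forces q31 = false.
Unit clause (q32) forces q32 = true.
Now (NOT q32) is unsatisfied and unit — conflict.
Backtrack on q11: now try q11 = false.
Unit clause (q12) forces q12 = true.
Unit clause (NOT q22) forces q22 = false.
Unit clause (q21) forces q21 = true.
Unit clause (NOT q31) forces q31 = false.
Unit clause (q32) forces q32 = true.
Now (NOT q32) is unsatisfied and unit — conflict.
Both values of q11 lead to a conflict.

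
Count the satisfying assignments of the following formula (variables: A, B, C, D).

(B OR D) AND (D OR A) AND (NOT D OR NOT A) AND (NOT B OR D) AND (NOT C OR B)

3

There are 2^4 = 16 truth assignments over (A, B, C, D).
Split on C. With C = true, the clauses containing C are satisfied and NOT C drops from the rest; 1 of the 2^3 = 8 assignments to the other variables satisfy what remains.
With C = false, by the same count on the reduced clause set, 2 assignments work.
(One model: A=F, B=F, C=F, D=T.)
Total: 1 + 2 = 3.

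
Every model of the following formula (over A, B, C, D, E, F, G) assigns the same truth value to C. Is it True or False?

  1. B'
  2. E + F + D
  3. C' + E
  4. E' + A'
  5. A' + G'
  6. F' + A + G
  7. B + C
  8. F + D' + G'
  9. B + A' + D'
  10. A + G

Suppose C = 0.
The clause (B') is unit, so B = 0.
That conflicts with the unit clause (B).
So every satisfying assignment has C = True.

True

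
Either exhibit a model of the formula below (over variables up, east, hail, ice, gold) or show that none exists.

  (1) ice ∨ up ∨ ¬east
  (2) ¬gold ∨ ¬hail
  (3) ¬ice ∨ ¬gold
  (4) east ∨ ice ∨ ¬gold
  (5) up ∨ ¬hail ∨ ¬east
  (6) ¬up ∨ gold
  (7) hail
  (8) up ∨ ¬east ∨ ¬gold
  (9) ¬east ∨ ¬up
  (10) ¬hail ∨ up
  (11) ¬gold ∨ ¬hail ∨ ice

UNSATISFIABLE

From the singleton clause (hail), hail = True.
From the singleton clause (¬gold), gold = False.
From the singleton clause (¬up), up = False.
That conflicts with the unit clause (up).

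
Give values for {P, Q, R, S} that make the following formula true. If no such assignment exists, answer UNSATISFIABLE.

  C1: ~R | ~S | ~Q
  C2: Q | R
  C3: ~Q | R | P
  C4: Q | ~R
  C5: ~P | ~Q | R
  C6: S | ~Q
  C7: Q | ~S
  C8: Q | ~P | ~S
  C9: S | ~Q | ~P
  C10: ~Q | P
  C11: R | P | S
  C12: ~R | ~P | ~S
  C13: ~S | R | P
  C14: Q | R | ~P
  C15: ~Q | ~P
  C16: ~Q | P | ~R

UNSATISFIABLE

Try Q = 1.
From the singleton clause (S), S = 1.
From the singleton clause (~R), R = 0.
From the singleton clause (P), P = 1.
That conflicts with the unit clause (~P).
Backtrack on Q: now try Q = 0.
From the singleton clause (R), R = 1.
That conflicts with the unit clause (~R).
Either choice for Q ends in contradiction.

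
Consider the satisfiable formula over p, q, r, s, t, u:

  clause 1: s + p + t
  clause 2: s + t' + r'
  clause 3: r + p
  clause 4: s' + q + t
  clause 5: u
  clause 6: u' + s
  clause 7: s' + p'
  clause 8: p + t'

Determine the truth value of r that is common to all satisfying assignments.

True

Suppose r = 0.
(p) alone gives p = 1.
(u) alone gives u = 1.
(s) alone gives s = 1.
That conflicts with the unit clause (s').
So every satisfying assignment has r = True.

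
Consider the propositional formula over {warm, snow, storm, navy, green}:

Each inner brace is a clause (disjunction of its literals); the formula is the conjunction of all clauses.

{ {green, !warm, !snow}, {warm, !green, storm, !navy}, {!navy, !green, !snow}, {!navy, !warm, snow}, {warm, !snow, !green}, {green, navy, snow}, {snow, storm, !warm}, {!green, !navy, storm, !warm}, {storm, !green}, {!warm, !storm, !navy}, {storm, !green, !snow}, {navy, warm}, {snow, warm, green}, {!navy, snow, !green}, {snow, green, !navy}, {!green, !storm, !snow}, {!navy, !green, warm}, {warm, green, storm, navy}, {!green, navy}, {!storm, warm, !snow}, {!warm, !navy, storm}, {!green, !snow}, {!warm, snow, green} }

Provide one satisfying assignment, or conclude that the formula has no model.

warm=false,  snow=true,  storm=false,  navy=true,  green=false

Try storm = false.
Unit clause (!green) forces green = false.
Try warm = false.
Unit clause (navy) forces navy = true.
Unit clause (snow) forces snow = true.
Every clause now holds.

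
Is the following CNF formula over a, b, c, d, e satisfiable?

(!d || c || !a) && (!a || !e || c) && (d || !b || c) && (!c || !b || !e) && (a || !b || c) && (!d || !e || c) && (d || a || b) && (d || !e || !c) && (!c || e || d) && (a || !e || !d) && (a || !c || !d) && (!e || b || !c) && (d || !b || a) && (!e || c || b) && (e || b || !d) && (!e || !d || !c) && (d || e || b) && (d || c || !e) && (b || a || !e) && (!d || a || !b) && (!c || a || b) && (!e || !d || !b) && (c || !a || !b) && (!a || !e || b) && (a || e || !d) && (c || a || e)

Yes

Case d = true:
Case c = true:
(a) alone gives a = true.
(!e) alone gives e = false.
(b) alone gives b = true.
Every clause now holds.
A satisfying assignment: a ↦ true; b ↦ true; c ↦ true; d ↦ true; e ↦ false.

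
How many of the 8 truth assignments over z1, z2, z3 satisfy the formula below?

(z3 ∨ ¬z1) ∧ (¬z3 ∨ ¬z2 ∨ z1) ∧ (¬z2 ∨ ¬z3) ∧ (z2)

1

There are 2^3 = 8 truth assignments over (z1, z2, z3).
Check each against the 4 clauses (columns in the order z1, z2, z3):
  F F F  ✗ fails (z2)
  F F T  ✗ fails (z2)
  F T F  ✓ satisfies all
  F T T  ✗ fails (¬z3 ∨ ¬z2 ∨ z1)
  T F F  ✗ fails (z3 ∨ ¬z1)
  T F T  ✗ fails (z2)
  T T F  ✗ fails (z3 ∨ ¬z1)
  T T T  ✗ fails (¬z2 ∨ ¬z3)
1 of the 8 rows is a model.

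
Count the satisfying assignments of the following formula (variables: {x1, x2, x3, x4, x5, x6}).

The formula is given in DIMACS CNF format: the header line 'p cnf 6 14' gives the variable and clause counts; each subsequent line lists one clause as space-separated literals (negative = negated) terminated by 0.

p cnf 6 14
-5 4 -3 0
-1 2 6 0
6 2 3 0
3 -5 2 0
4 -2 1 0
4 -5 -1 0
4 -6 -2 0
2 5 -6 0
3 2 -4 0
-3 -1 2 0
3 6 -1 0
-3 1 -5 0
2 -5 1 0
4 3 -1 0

There are 2^6 = 64 truth assignments over (x1, x2, x3, x4, x5, x6).
Split on x2. With x2 = True, the clauses containing x2 are satisfied and ¬x2 drops from the rest; 13 of the 2^5 = 32 assignments to the other variables satisfy what remains.
With x2 = False, by the same count on the reduced clause set, 2 assignments work.
(One model: x1=F, x2=F, x3=T, x4=F, x5=F, x6=F.)
Total: 13 + 2 = 15.

15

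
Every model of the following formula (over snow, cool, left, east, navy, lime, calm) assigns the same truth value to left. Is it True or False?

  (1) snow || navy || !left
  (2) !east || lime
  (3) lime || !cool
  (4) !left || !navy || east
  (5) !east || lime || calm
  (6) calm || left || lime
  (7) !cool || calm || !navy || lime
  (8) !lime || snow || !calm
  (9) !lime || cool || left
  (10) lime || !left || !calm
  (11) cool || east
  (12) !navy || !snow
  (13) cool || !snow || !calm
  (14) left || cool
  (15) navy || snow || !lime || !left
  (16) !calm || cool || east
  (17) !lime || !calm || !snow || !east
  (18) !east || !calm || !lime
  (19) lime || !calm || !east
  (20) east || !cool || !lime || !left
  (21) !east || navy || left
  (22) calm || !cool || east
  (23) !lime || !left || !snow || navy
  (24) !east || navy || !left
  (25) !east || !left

False

Suppose left = true.
The clause (!east) is unit, so east = false.
The clause (!navy) is unit, so navy = false.
The clause (snow) is unit, so snow = true.
The clause (cool) is unit, so cool = true.
The clause (lime) is unit, so lime = true.
Now (!lime) is unsatisfied and unit — conflict.
So every satisfying assignment has left = False.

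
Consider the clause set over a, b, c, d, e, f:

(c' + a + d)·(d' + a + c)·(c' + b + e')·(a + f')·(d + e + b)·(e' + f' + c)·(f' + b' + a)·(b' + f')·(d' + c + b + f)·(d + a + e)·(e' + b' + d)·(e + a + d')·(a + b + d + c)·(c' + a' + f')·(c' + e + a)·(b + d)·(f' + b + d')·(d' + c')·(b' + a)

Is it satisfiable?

Branch on a: set a = 1.
Branch on b: set b = 1.
Unit clause (f') forces f = 0.
Branch on e: set e = 0.
Branch on d: set d = 0.
All clauses hold; c can take either value.
A satisfying assignment: a: 1, b: 1, c: 1, d: 0, e: 0, f: 0.

Yes, satisfiable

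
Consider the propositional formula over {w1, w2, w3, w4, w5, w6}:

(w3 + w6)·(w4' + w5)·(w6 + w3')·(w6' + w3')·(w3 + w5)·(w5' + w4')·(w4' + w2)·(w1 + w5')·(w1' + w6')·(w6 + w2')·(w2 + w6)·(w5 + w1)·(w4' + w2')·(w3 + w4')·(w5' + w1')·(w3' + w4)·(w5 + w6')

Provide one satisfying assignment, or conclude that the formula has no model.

Branch on w3: set w3 = 1.
(w6) alone gives w6 = 1.
But (w6') is also a unit clause — contradiction.
That branch fails; take w3 = 0 instead.
(w6) alone gives w6 = 1.
(w5) alone gives w5 = 1.
(w4') alone gives w4 = 0.
(w1) alone gives w1 = 1.
But (w1') is also a unit clause — contradiction.
Either choice for w3 ends in contradiction.

UNSATISFIABLE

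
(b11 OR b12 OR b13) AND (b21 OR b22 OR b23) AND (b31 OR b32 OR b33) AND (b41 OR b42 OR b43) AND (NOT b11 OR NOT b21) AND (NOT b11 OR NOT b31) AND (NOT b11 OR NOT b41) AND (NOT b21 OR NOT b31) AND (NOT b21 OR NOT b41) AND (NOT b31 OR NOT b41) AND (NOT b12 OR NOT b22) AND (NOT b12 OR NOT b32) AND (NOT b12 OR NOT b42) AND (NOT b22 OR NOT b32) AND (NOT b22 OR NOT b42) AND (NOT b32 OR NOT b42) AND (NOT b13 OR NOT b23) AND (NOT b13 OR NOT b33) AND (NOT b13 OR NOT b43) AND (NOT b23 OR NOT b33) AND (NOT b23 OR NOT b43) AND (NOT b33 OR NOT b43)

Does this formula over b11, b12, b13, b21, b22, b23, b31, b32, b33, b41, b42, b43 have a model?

Branch on b11: set b11 = false.
Branch on b12: set b12 = true.
(NOT b22) alone gives b22 = false.
(NOT b32) alone gives b32 = false.
(NOT b42) alone gives b42 = false.
Branch on b21: set b21 = true.
(NOT b31) alone gives b31 = false.
(b33) alone gives b33 = true.
(NOT b41) alone gives b41 = false.
(b43) alone gives b43 = true.
But (NOT b43) is also a unit clause — contradiction.
Backtrack on b21: now try b21 = false.
(b23) alone gives b23 = true.
(NOT b13) alone gives b13 = false.
(NOT b33) alone gives b33 = false.
(b31) alone gives b31 = true.
(NOT b41) alone gives b41 = false.
(b43) alone gives b43 = true.
But (NOT b43) is also a unit clause — contradiction.
Either choice for b21 ends in contradiction.
Backtrack on b12: now try b12 = false.
(b13) alone gives b13 = true.
(NOT b23) alone gives b23 = false.
(NOT b33) alone gives b33 = false.
(NOT b43) alone gives b43 = false.
Branch on b21: set b21 = true.
(NOT b31) alone gives b31 = false.
(b32) alone gives b32 = true.
(NOT b41) alone gives b41 = false.
(b42) alone gives b42 = true.
But (NOT b42) is also a unit clause — contradiction.
Backtrack on b21: now try b21 = false.
(b22) alone gives b22 = true.
(NOT b32) alone gives b32 = false.
(b31) alone gives b31 = true.
(NOT b41) alone gives b41 = false.
(b42) alone gives b42 = true.
But (NOT b42) is also a unit clause — contradiction.
Either choice for b21 ends in contradiction.
Either choice for b12 ends in contradiction.
Backtrack on b11: now try b11 = true.
(NOT b21) alone gives b21 = false.
(NOT b31) alone gives b31 = false.
(NOT b41) alone gives b41 = false.
Branch on b22: set b22 = true.
(NOT b12) alone gives b12 = false.
(NOT b32) alone gives b32 = false.
(b33) alone gives b33 = true.
(NOT b42) alone gives b42 = false.
(b43) alone gives b43 = true.
But (NOT b43) is also a unit clause — contradiction.
Backtrack on b22: now try b22 = false.
(b23) alone gives b23 = true.
(NOT b13) alone gives b13 = false.
(NOT b33) alone gives b33 = false.
(b32) alone gives b32 = true.
(NOT b12) alone gives b12 = false.
(NOT b42) alone gives b42 = false.
(b43) alone gives b43 = true.
But (NOT b43) is also a unit clause — contradiction.
Either choice for b22 ends in contradiction.
Either choice for b11 ends in contradiction.
No assignment satisfies every clause.

No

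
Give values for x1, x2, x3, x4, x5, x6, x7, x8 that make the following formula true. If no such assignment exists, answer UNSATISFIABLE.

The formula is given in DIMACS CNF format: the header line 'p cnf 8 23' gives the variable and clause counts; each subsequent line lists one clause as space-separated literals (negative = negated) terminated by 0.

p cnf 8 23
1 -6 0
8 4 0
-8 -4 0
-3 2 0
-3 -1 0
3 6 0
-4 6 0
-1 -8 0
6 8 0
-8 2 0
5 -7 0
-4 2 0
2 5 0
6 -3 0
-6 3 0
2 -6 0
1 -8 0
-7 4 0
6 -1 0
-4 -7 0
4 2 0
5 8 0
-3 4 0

UNSATISFIABLE

Case x1 = True:
(¬x3) alone gives x3 = False.
(x6) alone gives x6 = True.
That conflicts with the unit clause (¬x6).
That branch fails; take x1 = False instead.
(¬x6) alone gives x6 = False.
(x3) alone gives x3 = True.
That conflicts with the unit clause (¬x3).
Both values of x1 lead to a conflict.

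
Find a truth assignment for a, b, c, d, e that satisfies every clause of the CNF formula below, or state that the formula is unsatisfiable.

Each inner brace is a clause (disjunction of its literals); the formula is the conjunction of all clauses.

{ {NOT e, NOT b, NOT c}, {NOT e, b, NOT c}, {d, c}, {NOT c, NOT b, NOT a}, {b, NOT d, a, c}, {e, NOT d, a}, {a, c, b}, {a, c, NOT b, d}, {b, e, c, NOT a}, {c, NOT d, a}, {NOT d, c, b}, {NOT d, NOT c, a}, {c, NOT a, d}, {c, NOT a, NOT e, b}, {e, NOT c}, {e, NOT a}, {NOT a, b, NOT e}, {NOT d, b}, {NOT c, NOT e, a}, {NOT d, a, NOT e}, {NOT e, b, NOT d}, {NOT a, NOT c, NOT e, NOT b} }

Branch on d: set d = true.
Unit clause (b) forces b = true.
Branch on e: set e = true.
Unit clause (NOT c) forces c = false.
Unit clause (a) forces a = true.
All clauses are satisfied.

a=true; b=true; c=false; d=true; e=true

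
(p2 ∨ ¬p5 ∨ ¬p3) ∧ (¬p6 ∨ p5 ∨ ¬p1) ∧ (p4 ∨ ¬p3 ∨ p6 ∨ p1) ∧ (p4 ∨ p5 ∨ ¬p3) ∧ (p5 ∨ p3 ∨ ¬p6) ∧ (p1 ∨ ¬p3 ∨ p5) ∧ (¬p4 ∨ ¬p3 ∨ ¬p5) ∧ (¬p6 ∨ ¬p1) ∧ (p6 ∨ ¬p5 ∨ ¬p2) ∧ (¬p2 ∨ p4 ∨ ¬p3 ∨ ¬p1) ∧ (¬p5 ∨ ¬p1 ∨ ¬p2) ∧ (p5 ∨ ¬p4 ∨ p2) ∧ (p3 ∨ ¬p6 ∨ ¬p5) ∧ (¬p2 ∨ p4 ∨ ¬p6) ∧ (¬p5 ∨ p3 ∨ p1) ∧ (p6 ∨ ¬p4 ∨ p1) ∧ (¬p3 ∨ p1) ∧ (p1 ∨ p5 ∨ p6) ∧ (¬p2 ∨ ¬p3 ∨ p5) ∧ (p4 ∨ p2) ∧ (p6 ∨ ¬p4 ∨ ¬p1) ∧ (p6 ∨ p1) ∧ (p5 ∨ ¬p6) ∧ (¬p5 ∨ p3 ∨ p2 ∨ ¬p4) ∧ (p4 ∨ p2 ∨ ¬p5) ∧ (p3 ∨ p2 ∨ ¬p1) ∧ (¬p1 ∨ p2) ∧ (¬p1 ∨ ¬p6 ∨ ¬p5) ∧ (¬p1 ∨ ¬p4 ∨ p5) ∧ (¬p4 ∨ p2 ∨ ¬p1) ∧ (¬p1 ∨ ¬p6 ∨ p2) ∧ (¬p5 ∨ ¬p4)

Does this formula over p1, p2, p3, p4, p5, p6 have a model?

Try p6 = False.
Unit clause (p1) forces p1 = True.
Unit clause (¬p4) forces p4 = False.
Unit clause (p2) forces p2 = True.
Unit clause (¬p5) forces p5 = False.
Unit clause (¬p3) forces p3 = False.
This assignment satisfies each clause.
A satisfying assignment: p1=True, p2=True, p3=False, p4=False, p5=False, p6=False.

Satisfiable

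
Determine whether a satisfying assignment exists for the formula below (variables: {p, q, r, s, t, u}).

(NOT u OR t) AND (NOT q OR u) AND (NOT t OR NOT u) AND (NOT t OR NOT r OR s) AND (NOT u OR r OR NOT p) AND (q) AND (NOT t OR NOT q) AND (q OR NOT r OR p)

The clause (q) is unit, so q = true.
The clause (u) is unit, so u = true.
The clause (t) is unit, so t = true.
But (NOT t) is also a unit clause — contradiction.
No assignment satisfies every clause.

No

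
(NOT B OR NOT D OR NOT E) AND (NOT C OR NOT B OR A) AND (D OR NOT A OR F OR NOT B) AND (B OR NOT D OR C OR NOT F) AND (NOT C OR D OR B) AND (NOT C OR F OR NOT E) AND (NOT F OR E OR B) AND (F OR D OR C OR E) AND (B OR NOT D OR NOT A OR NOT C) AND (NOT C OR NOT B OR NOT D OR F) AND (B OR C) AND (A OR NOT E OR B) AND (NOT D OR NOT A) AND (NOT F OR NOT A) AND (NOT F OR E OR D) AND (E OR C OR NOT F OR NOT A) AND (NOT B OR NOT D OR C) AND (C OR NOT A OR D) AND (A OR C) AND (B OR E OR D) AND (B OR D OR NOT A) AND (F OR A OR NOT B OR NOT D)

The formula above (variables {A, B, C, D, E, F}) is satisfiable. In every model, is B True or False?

Suppose B = true.
Branch on D: set D = false.
Branch on C: set C = false.
(NOT A) alone gives A = false.
Now (A) is unsatisfied and unit — conflict.
Undo C and try C = true.
(A) alone gives A = true.
(F) alone gives F = true.
Now (NOT F) is unsatisfied and unit — conflict.
Neither C = true nor C = false works.
Undo D and try D = true.
(NOT E) alone gives E = false.
(NOT A) alone gives A = false.
(NOT C) alone gives C = false.
Now (C) is unsatisfied and unit — conflict.
Neither D = true nor D = false works.
So every satisfying assignment has B = False.

False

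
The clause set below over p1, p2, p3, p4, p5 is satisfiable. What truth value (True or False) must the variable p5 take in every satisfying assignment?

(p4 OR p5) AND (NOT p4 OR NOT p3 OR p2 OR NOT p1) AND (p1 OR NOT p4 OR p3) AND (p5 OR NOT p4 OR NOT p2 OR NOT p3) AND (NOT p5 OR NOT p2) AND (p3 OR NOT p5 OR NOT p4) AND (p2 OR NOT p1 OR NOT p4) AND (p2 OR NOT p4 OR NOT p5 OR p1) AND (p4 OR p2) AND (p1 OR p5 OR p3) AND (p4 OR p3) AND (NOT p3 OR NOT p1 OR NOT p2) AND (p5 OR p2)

False

Suppose p5 = true.
The clause (NOT p2) is unit, so p2 = false.
The clause (p4) is unit, so p4 = true.
The clause (p3) is unit, so p3 = true.
The clause (NOT p1) is unit, so p1 = false.
Now (p1) is unsatisfied and unit — conflict.
So every satisfying assignment has p5 = False.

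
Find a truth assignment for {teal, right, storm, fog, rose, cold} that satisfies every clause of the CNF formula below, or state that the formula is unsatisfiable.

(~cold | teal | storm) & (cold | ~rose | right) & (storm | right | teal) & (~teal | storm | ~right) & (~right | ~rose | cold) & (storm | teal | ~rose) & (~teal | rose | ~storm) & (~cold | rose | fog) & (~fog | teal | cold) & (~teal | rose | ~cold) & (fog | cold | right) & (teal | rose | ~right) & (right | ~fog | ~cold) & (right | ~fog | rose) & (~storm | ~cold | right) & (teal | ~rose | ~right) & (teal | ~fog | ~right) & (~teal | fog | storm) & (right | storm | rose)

teal: 1, right: 1, storm: 1, fog: 1, rose: 1, cold: 1

Case cold = 1:
Case teal = 1:
The clause (rose) is unit, so rose = 1.
Case storm = 1:
The clause (right) is unit, so right = 1.
Every clause is now satisfied; fog is unconstrained.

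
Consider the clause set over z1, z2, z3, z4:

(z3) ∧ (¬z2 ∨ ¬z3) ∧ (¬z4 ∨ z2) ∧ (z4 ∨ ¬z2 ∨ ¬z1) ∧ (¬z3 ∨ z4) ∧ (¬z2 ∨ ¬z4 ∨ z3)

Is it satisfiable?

Unit clause (z3) forces z3 = True.
Unit clause (¬z2) forces z2 = False.
Unit clause (¬z4) forces z4 = False.
Now (z4) is unsatisfied and unit — conflict.
No assignment satisfies every clause.

No, unsatisfiable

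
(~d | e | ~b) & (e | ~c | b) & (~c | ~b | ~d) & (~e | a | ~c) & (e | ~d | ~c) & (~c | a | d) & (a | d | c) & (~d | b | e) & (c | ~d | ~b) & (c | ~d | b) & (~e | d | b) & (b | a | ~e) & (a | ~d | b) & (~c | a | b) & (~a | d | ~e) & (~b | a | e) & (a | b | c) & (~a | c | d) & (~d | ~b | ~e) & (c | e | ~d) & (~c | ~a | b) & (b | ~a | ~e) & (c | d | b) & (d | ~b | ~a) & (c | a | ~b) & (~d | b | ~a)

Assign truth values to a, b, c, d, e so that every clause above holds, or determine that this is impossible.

UNSATISFIABLE

Branch on d: set d = 0.
Branch on c: set c = 0.
From the singleton clause (a), a = 1.
That conflicts with the unit clause (~a).
That branch fails; take c = 1 instead.
From the singleton clause (a), a = 1.
From the singleton clause (~e), e = 0.
From the singleton clause (b), b = 1.
That conflicts with the unit clause (~b).
Both values of c lead to a conflict.
That branch fails; take d = 1 instead.
Branch on e: set e = 1.
From the singleton clause (~b), b = 0.
From the singleton clause (c), c = 1.
From the singleton clause (a), a = 1.
That conflicts with the unit clause (~a).
That branch fails; take e = 0 instead.
From the singleton clause (~b), b = 0.
That conflicts with the unit clause (b).
Both values of e lead to a conflict.
Both values of d lead to a conflict.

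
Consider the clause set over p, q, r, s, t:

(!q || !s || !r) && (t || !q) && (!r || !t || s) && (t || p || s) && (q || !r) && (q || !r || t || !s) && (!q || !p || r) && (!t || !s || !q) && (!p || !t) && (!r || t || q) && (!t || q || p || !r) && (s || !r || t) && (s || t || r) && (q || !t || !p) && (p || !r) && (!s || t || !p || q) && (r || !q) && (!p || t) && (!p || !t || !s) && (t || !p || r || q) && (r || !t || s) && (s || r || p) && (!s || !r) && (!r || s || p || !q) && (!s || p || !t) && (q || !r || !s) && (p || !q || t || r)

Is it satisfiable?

Yes, satisfiable

Branch on t: set t = false.
The clause (!q) is unit, so q = false.
The clause (!r) is unit, so r = false.
The clause (s) is unit, so s = true.
The clause (!p) is unit, so p = false.
All clauses are satisfied.
A satisfying assignment: p=false, q=false, r=false, s=true, t=false.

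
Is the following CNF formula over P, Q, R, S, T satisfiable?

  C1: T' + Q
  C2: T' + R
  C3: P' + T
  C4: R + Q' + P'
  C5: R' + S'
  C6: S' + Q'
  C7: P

Unit clause (P) forces P = 1.
Unit clause (T) forces T = 1.
Unit clause (Q) forces Q = 1.
Unit clause (R) forces R = 1.
Unit clause (S') forces S = 0.
All clauses are satisfied.
A satisfying assignment: P=1; Q=1; R=1; S=0; T=1.

Yes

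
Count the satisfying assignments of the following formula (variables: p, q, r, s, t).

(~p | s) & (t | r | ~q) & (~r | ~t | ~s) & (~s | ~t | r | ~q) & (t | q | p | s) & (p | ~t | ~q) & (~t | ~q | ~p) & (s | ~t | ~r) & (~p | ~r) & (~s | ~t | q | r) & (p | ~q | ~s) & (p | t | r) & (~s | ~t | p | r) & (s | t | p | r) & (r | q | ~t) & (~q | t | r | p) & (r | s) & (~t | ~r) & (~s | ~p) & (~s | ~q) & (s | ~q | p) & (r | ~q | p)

1

There are 2^5 = 32 truth assignments over (p, q, r, s, t).
Split on p. With p = 1, the clauses containing p are satisfied and ~p drops from the rest; 0 of the 2^4 = 16 assignments to the other variables satisfy what remains.
With p = 0, by the same count on the reduced clause set, 1 assignment works.
(One model: p=F, q=F, r=T, s=T, t=F.)
Total: 0 + 1 = 1.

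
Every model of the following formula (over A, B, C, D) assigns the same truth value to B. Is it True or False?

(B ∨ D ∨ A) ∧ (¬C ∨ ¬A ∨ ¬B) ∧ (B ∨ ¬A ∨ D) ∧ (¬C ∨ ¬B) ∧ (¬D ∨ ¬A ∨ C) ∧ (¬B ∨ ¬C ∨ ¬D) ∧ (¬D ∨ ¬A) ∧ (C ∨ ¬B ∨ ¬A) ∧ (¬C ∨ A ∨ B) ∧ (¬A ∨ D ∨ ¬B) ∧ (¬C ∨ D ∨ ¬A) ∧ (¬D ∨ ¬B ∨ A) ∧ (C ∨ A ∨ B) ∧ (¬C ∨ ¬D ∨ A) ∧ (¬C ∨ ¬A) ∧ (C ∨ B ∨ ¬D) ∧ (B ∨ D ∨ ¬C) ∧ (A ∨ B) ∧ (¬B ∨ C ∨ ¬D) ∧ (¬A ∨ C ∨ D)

True

Suppose B = False.
The clause (A) is unit, so A = True.
The clause (D) is unit, so D = True.
But (¬D) is also a unit clause — contradiction.
So every satisfying assignment has B = True.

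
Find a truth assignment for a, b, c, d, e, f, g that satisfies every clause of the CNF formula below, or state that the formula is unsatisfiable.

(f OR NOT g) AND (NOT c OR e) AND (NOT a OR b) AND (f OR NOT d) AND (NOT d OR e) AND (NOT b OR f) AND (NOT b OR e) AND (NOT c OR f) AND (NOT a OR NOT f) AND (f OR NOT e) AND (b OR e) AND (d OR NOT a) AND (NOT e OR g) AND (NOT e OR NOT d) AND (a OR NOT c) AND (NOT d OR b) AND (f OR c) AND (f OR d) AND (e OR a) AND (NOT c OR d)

Branch on f: set f = true.
(NOT a) alone gives a = false.
(NOT c) alone gives c = false.
(e) alone gives e = true.
(g) alone gives g = true.
(NOT d) alone gives d = false.
Every clause is now satisfied; b is unconstrained.

a: false, b: false, c: false, d: false, e: true, f: true, g: true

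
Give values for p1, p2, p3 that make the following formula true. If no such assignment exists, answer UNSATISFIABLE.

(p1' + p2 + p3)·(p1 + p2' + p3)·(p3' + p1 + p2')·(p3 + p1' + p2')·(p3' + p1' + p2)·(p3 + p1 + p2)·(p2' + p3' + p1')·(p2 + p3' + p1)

Suppose p1 = 0.
Suppose p2 = 0.
The clause (p3) is unit, so p3 = 1.
That conflicts with the unit clause (p3').
Backtrack on p2: now try p2 = 1.
The clause (p3) is unit, so p3 = 1.
That conflicts with the unit clause (p3').
Either choice for p2 ends in contradiction.
Backtrack on p1: now try p1 = 1.
Suppose p2 = 1.
The clause (p3) is unit, so p3 = 1.
That conflicts with the unit clause (p3').
Backtrack on p2: now try p2 = 0.
The clause (p3) is unit, so p3 = 1.
That conflicts with the unit clause (p3').
Either choice for p2 ends in contradiction.
Either choice for p1 ends in contradiction.

UNSATISFIABLE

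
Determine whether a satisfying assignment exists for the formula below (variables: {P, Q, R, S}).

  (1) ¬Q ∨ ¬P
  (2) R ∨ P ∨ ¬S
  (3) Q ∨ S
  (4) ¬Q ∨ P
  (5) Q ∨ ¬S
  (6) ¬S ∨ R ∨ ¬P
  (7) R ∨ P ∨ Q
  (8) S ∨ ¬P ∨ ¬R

Case Q = False:
Unit clause (S) forces S = True.
Now (¬S) is unsatisfied and unit — conflict.
Undo Q and try Q = True.
Unit clause (¬P) forces P = False.
Now (P) is unsatisfied and unit — conflict.
Either choice for Q ends in contradiction.
No assignment satisfies every clause.

No, unsatisfiable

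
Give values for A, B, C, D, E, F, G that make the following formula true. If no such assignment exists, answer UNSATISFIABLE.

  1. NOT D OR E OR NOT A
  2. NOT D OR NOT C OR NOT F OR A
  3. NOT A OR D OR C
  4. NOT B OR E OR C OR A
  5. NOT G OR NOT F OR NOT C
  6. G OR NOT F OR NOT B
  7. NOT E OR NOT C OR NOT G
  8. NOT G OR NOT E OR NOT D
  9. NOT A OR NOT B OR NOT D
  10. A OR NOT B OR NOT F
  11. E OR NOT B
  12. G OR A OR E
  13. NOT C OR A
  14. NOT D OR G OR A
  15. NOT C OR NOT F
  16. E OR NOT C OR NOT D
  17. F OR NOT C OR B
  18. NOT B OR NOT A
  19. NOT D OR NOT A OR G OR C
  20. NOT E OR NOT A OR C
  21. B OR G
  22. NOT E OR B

Branch on E: set E = false.
(NOT B) alone gives B = false.
(G) alone gives G = true.
Branch on D: set D = false.
Branch on A: set A = false.
(NOT C) alone gives C = false.
All clauses hold; F can take either value.

A ↦ false,  B ↦ false,  C ↦ false,  D ↦ false,  E ↦ false,  F ↦ false,  G ↦ true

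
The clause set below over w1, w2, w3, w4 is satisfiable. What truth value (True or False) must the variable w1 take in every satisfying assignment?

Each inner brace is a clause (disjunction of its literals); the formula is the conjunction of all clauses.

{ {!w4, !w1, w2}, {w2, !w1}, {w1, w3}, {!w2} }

False

Suppose w1 = true.
Unit clause (w2) forces w2 = true.
But (!w2) is also a unit clause — contradiction.
So every satisfying assignment has w1 = False.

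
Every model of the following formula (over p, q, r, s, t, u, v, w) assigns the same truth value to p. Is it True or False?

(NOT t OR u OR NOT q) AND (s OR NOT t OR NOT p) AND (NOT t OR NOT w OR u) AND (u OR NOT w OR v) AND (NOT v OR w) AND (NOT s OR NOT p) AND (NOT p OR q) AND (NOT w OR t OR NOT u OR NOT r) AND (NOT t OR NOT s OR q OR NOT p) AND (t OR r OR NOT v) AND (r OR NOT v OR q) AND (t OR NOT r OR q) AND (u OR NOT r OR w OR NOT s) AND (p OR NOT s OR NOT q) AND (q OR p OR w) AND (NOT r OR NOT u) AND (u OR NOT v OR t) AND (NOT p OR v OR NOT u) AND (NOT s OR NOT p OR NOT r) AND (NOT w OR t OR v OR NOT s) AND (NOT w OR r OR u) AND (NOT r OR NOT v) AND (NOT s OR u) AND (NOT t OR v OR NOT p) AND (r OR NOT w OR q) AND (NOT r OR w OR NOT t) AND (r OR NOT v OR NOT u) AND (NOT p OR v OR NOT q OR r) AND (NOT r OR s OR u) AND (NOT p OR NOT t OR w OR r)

Suppose p = true.
The clause (NOT s) is unit, so s = false.
The clause (NOT t) is unit, so t = false.
The clause (q) is unit, so q = true.
Try v = false.
The clause (NOT u) is unit, so u = false.
The clause (NOT w) is unit, so w = false.
The clause (r) is unit, so r = true.
But (NOT r) is also a unit clause — contradiction.
So v must be the other value — set v = true.
The clause (w) is unit, so w = true.
The clause (r) is unit, so r = true.
But (NOT r) is also a unit clause — contradiction.
Neither v = true nor v = false works.
So every satisfying assignment has p = False.

False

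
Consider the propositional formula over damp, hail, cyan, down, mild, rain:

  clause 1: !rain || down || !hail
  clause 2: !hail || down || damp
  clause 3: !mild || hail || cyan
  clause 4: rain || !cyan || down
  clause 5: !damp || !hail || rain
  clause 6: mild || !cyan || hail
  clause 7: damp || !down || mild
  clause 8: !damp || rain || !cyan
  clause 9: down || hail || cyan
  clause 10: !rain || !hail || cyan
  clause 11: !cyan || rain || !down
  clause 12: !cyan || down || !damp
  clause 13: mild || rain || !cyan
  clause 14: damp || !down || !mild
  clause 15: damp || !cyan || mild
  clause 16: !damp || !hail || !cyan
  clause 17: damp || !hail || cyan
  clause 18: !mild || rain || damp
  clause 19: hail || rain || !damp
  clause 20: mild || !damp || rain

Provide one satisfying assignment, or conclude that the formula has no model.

damp ↦ false,  hail ↦ false,  cyan ↦ true,  down ↦ false,  mild ↦ true,  rain ↦ true

Suppose rain = true.
Suppose down = false.
(!hail) alone gives hail = false.
(cyan) alone gives cyan = true.
(mild) alone gives mild = true.
(!damp) alone gives damp = false.
This assignment satisfies each clause.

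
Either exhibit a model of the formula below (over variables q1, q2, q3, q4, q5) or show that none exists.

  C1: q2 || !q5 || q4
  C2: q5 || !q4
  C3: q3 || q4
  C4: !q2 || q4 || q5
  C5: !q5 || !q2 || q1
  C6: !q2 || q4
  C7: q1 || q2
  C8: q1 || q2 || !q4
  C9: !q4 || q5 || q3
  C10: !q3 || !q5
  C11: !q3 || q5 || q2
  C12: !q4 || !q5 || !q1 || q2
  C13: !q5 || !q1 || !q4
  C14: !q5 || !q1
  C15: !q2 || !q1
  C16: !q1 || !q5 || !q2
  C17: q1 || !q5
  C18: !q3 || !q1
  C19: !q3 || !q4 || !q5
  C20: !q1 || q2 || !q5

Suppose q5 = true.
From the singleton clause (!q3), q3 = false.
From the singleton clause (q4), q4 = true.
From the singleton clause (!q1), q1 = false.
That conflicts with the unit clause (q1).
That branch fails; take q5 = false instead.
From the singleton clause (!q4), q4 = false.
From the singleton clause (q3), q3 = true.
From the singleton clause (!q2), q2 = false.
That conflicts with the unit clause (q2).
Both values of q5 lead to a conflict.

UNSATISFIABLE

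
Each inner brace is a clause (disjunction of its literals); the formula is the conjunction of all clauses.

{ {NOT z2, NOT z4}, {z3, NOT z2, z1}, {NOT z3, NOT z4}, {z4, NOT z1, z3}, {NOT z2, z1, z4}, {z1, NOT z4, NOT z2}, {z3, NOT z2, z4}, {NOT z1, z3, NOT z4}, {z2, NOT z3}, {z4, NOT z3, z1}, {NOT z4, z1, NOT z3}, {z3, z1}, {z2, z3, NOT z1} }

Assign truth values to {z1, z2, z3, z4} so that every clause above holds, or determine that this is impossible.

Branch on z2: set z2 = true.
From the singleton clause (NOT z4), z4 = false.
From the singleton clause (z1), z1 = true.
From the singleton clause (z3), z3 = true.
All clauses are satisfied.

z1: true; z2: true; z3: true; z4: false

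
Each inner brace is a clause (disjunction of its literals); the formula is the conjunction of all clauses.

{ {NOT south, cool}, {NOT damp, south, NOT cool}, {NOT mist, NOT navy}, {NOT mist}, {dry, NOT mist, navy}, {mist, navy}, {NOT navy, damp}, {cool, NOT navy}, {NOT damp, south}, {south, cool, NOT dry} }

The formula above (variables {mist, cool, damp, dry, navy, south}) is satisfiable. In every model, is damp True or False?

Suppose damp = false.
Unit clause (NOT mist) forces mist = false.
Unit clause (navy) forces navy = true.
But (NOT navy) is also a unit clause — contradiction.
So every satisfying assignment has damp = True.

True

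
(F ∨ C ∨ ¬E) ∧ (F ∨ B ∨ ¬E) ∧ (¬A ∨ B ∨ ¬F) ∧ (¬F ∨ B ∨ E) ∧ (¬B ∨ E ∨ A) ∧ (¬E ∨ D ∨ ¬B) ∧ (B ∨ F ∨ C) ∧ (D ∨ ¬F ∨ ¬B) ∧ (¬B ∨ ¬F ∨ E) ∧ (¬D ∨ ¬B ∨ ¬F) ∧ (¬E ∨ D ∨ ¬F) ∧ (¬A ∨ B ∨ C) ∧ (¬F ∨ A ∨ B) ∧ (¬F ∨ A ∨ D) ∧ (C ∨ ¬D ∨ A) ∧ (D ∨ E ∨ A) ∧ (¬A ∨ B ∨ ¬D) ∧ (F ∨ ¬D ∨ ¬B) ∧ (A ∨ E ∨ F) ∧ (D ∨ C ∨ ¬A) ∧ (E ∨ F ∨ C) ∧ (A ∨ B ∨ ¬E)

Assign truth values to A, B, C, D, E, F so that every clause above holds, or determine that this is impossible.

A ↦ True, B ↦ False, C ↦ True, D ↦ False, E ↦ False, F ↦ False

Suppose F = False.
Suppose C = True.
Suppose B = False.
The clause (¬E) is unit, so E = False.
The clause (A) is unit, so A = True.
The clause (¬D) is unit, so D = False.
Every clause now holds.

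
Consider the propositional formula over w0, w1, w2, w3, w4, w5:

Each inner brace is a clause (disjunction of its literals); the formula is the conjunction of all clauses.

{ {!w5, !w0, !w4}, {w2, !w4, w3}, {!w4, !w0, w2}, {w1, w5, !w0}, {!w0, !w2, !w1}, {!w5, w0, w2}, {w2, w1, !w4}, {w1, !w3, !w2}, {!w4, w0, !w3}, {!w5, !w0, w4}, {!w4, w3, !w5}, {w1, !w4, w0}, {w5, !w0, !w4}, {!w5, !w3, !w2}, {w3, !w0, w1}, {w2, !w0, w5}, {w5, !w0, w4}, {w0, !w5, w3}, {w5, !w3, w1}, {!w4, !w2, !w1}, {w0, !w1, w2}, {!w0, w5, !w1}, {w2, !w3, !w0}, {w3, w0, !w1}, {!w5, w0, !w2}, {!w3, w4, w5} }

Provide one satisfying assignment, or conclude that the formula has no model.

Try w5 = false.
Try w1 = false.
From the singleton clause (!w0), w0 = false.
From the singleton clause (!w4), w4 = false.
From the singleton clause (!w3), w3 = false.
No clause remains; w2 is free.

w0: false,  w1: false,  w2: true,  w3: false,  w4: false,  w5: false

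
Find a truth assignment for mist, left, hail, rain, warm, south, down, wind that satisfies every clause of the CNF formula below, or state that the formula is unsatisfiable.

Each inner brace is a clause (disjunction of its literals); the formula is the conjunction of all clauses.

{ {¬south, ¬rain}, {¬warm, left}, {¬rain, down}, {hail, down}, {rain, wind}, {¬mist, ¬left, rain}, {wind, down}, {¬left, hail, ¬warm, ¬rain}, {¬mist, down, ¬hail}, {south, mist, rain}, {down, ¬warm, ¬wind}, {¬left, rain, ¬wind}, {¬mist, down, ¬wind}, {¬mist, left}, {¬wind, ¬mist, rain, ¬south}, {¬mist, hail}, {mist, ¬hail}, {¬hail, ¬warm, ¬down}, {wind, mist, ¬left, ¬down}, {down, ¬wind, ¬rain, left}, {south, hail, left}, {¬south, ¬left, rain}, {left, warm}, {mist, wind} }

Branch on south: set south = False.
Branch on warm: set warm = False.
From the singleton clause (left), left = True.
Branch on rain: set rain = True.
From the singleton clause (down), down = True.
Branch on mist: set mist = False.
From the singleton clause (¬hail), hail = False.
From the singleton clause (wind), wind = True.
All clauses are satisfied.

mist ↦ False, left ↦ True, hail ↦ False, rain ↦ True, warm ↦ False, south ↦ False, down ↦ True, wind ↦ True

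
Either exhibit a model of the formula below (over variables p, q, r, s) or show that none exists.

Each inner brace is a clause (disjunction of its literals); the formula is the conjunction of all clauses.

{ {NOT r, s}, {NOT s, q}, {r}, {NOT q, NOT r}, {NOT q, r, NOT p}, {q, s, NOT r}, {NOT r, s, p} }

(r) alone gives r = true.
(s) alone gives s = true.
(q) alone gives q = true.
That conflicts with the unit clause (NOT q).

UNSATISFIABLE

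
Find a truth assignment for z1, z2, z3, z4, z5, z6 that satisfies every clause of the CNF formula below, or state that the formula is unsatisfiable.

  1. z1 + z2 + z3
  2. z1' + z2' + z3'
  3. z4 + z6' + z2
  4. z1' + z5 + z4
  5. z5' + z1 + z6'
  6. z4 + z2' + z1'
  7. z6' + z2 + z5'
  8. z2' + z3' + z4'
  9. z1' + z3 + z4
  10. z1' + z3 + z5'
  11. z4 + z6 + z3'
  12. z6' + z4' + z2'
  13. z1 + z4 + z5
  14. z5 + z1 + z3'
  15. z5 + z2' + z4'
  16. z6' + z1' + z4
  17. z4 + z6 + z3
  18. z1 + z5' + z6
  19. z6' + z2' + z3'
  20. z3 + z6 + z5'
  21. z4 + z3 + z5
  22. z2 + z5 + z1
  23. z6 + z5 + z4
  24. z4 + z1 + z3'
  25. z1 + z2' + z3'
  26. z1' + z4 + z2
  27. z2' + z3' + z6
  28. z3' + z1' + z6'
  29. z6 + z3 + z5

z1: 1; z2: 0; z3: 1; z4: 1; z5: 1; z6: 0

Try z1 = 1.
Try z2 = 0.
(z4) alone gives z4 = 1.
Try z6 = 0.
Try z3 = 1.
All clauses hold; z5 can take either value.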